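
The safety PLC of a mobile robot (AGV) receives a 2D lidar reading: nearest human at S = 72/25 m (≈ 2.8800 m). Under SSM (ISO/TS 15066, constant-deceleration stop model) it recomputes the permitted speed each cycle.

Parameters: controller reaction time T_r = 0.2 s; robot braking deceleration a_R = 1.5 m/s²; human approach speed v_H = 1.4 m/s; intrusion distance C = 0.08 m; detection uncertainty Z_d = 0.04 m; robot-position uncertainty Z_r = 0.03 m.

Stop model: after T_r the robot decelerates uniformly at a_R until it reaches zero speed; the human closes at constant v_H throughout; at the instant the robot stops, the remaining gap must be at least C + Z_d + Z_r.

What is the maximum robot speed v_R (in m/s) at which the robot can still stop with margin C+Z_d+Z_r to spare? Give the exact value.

v_R_max = 3/2 m/s = 1.5000 m/s

quadratic (1/3)·v² + (17/15)·v + (-49/20) = 0
  disc = (17/15)² − 4·(1/3)·(-49/20) = 1024/225 ; √disc = 32/15
  v_R = (−(17/15) + 32/15) / (2·(1/3)) = 3/2 m/s
check:
T_s = v_R/a_R = (3/2)/(3/2) = 1.0000 s
reaction-phase robot travel = 1.5000·0.2000 = 0.3000 m
robot covers 1.5000·1.0000 − ½·1.5000·1.0000² = 0.7500 m while stopping
human over T_r+T_s: 1.4000·(0.2000+1.0000) = 1.6800 m
residual clearance needed = 0.0800+0.0400+0.0300 = 0.1500 m
sum ≈ 0.3000+0.7500+1.6800+0.1500 ≈ 2.8800 m = S ✓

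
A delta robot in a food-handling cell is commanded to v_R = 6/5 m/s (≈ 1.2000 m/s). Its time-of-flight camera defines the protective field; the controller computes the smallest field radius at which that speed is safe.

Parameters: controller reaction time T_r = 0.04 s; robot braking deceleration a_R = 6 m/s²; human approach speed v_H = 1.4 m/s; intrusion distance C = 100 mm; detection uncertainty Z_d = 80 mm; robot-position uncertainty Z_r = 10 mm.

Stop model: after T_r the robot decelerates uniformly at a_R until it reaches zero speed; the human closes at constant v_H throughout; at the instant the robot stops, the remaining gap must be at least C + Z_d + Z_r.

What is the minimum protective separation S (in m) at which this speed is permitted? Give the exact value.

stop time T_s = (6/5)/6 = 0.2000 s
reaction-phase robot travel = 1.2000·0.0400 = 0.0480 m
robot under decel: 1.2000²/(2·6.0000) = 0.1200 m
person approaches 1.4000·(0.0400+0.2000) = 0.3360 m
margins: 0.1000+0.0800+0.0100 = 0.1900 m
S_min ≈ 0.0480+0.1200+0.3360+0.1900  ⇒  S_min = 347/500 m

S_min = 347/500 m = 0.6940 m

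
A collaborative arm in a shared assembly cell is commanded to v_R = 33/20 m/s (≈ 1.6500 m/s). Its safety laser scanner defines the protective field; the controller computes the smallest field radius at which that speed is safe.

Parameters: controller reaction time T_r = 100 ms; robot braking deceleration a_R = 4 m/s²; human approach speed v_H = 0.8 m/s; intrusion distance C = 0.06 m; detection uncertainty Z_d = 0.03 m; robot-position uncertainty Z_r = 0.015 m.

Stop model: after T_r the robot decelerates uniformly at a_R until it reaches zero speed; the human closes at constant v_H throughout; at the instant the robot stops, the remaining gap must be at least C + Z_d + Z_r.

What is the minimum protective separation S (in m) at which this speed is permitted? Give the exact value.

T_s = v_R/a_R = (33/20)/4 = 0.4125 s
reaction-phase robot travel = 1.6500·0.1000 = 0.1650 m
robot covers 1.6500·0.4125 − ½·4.0000·0.4125² = 0.3403 m while stopping
person approaches 0.8000·(0.1000+0.4125) = 0.4100 m
residual clearance needed = 0.0600+0.0300+0.0150 = 0.1050 m
S_min ≈ 0.1650+0.3403+0.4100+0.1050  ⇒  S_min = 653/640 m

S_min = 653/640 m = 1.0203 m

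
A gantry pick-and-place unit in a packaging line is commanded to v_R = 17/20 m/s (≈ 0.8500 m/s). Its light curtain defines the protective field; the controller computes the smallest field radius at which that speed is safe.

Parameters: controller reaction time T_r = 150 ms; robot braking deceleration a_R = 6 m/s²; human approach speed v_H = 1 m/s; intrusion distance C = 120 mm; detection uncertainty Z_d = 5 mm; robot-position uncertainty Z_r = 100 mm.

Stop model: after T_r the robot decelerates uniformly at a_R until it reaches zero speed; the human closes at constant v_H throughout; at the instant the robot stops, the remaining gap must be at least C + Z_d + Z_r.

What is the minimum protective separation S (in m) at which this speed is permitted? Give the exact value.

T_s = v_R/a_R = (17/20)/6 = 0.1417 s
robot in T_r: 0.8500·0.1500 = 0.1275 m
braking distance = 0.8500²/(2·6.0000) = 0.0602 m
human closes 1.0000·0.2917 = 0.2917 m
margins: 0.1200+0.0050+0.1000 = 0.2250 m
S_min ≈ 0.1275+0.0602+0.2917+0.2250  ⇒  S_min = 1127/1600 m

S_min = 1127/1600 m = 0.7044 m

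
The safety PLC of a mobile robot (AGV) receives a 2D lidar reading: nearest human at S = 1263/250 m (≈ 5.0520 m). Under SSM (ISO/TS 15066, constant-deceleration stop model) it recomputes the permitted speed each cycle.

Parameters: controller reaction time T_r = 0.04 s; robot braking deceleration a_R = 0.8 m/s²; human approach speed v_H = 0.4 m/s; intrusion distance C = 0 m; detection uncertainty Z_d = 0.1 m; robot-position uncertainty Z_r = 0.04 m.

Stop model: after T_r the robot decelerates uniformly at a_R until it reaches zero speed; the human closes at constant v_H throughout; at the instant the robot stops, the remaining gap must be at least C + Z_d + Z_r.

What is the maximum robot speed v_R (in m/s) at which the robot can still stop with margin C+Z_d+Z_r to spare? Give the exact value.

quadratic (5/8)·v² + (27/50)·v + (-612/125) = 0
  disc = (27/50)² − 4·(5/8)·(-612/125) = 31329/2500 ; √disc = 177/50
  v_R = (−(27/50) + 177/50) / (2·(5/8)) = 12/5 m/s
check:
braking lasts T_s = (12/5)/(4/5) = 3.0000 s
reaction-phase robot travel = 2.4000·0.0400 = 0.0960 m
robot under decel: 2.4000²/(2·0.8000) = 3.6000 m
human over T_r+T_s: 0.4000·(0.0400+3.0000) = 1.2160 m
C+Z_d+Z_r = 0.0000+0.1000+0.0400 = 0.1400 m
sum ≈ 0.0960+3.6000+1.2160+0.1400 ≈ 5.0520 m = S ✓

v_R_max = 12/5 m/s = 2.4000 m/s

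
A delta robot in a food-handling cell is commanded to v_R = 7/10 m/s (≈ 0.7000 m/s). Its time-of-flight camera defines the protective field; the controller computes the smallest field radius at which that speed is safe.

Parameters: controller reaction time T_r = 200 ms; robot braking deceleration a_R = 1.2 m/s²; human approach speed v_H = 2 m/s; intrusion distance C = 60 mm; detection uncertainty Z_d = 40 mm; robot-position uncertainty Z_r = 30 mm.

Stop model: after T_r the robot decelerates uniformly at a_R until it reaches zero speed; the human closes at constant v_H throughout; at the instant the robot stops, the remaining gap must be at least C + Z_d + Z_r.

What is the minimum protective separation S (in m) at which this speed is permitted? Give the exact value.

S_min = 2449/1200 m = 2.0408 m

stop time T_s = (7/10)/(6/5) = 0.5833 s
robot covers v_R·T_r = 0.7000·0.2000 = 0.1400 m before braking
robot covers 0.7000·0.5833 − ½·1.2000·0.5833² = 0.2042 m while stopping
person approaches 2.0000·(0.2000+0.5833) = 1.5667 m
residual clearance needed = 0.0600+0.0400+0.0300 = 0.1300 m
S_min ≈ 0.1400+0.2042+1.5667+0.1300  ⇒  S_min = 2449/1200 m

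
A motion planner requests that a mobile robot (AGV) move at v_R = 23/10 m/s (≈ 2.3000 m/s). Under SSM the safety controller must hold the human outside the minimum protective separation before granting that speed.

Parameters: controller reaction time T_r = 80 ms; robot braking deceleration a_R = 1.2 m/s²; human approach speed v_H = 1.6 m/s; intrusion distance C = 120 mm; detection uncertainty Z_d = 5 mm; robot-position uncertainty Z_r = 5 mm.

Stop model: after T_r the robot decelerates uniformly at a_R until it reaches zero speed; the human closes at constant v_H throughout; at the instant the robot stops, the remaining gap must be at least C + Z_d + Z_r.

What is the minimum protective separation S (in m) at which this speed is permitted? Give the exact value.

S_min = 34277/6000 m = 5.7128 m

braking lasts T_s = (23/10)/(6/5) = 1.9167 s
reaction-phase robot travel = 2.3000·0.0800 = 0.1840 m
robot covers 2.3000·1.9167 − ½·1.2000·1.9167² = 2.2042 m while stopping
person approaches 1.6000·(0.0800+1.9167) = 3.1947 m
margins: 0.1200+0.0050+0.0050 = 0.1300 m
S_min ≈ 0.1840+2.2042+3.1947+0.1300  ⇒  S_min = 34277/6000 m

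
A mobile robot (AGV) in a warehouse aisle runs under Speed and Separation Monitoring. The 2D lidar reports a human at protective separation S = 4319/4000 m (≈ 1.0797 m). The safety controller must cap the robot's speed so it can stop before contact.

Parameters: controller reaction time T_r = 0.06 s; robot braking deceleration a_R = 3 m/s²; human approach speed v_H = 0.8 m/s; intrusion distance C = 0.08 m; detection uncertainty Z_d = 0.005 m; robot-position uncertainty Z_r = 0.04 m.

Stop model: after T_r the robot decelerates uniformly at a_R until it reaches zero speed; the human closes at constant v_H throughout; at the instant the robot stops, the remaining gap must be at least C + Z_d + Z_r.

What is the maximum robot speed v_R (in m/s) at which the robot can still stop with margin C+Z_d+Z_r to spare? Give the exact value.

quadratic (1/6)·v² + (49/150)·v + (-3627/4000) = 0
  disc = (49/150)² − 4·(1/6)·(-3627/4000) = 64009/90000 ; √disc = 253/300
  v_R = (−(49/150) + 253/300) / (2·(1/6)) = 31/20 m/s
check:
braking lasts T_s = (31/20)/3 = 0.5167 s
reaction-phase robot travel = 1.5500·0.0600 = 0.0930 m
robot under decel: 1.5500²/(2·3.0000) = 0.4004 m
person approaches 0.8000·(0.0600+0.5167) = 0.4613 m
C+Z_d+Z_r = 0.0800+0.0050+0.0400 = 0.1250 m
sum ≈ 0.0930+0.4004+0.4613+0.1250 ≈ 1.0797 m = S ✓

v_R_max = 31/20 m/s = 1.5500 m/s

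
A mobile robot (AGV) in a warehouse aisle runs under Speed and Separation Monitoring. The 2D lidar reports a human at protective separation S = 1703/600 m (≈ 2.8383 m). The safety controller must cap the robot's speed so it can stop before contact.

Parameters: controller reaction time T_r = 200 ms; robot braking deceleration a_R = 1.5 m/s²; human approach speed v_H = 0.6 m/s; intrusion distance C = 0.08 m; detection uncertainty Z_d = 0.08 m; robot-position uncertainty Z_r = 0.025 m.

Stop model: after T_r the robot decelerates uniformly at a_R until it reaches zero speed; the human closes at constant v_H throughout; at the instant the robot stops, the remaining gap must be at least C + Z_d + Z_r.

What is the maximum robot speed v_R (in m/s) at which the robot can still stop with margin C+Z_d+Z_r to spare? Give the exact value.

at the boundary: (1/3)·v² + (3/5)·v + (-38/15) = 0
  disc = (3/5)² − 4·(1/3)·(-38/15) = 841/225 ; √disc = 29/15
  v_R = (−(3/5) + 29/15) / (2·(1/3)) = 2 m/s
check:
T_s = v_R/a_R = 2/(3/2) = 1.3333 s
reaction-phase robot travel = 2.0000·0.2000 = 0.4000 m
robot covers 2.0000·1.3333 − ½·1.5000·1.3333² = 1.3333 m while stopping
human closes 0.6000·1.5333 = 0.9200 m
margins: 0.0800+0.0800+0.0250 = 0.1850 m
sum ≈ 0.4000+1.3333+0.9200+0.1850 ≈ 2.8383 m = S ✓

v_R_max = 2 m/s = 2.0000 m/s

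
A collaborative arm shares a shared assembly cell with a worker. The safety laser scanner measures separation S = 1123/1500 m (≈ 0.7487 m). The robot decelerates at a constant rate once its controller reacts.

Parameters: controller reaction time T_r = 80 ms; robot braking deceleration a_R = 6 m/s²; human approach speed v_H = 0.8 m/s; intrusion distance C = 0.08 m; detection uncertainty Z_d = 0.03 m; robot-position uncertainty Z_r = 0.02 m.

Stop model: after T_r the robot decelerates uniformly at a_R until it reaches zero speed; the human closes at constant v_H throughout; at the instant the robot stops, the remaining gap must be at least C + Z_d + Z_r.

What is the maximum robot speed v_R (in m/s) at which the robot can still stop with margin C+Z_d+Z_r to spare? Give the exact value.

v_R_max = 8/5 m/s = 1.6000 m/s

at the boundary: (1/12)·v² + (16/75)·v + (-208/375) = 0
  disc = (16/75)² − 4·(1/12)·(-208/375) = 144/625 ; √disc = 12/25
  v_R = (−(16/75) + 12/25) / (2·(1/12)) = 8/5 m/s
check:
braking lasts T_s = (8/5)/6 = 0.2667 s
robot in T_r: 1.6000·0.0800 = 0.1280 m
robot covers 1.6000·0.2667 − ½·6.0000·0.2667² = 0.2133 m while stopping
person approaches 0.8000·(0.0800+0.2667) = 0.2773 m
residual clearance needed = 0.0800+0.0300+0.0200 = 0.1300 m
sum ≈ 0.1280+0.2133+0.2773+0.1300 ≈ 0.7487 m = S ✓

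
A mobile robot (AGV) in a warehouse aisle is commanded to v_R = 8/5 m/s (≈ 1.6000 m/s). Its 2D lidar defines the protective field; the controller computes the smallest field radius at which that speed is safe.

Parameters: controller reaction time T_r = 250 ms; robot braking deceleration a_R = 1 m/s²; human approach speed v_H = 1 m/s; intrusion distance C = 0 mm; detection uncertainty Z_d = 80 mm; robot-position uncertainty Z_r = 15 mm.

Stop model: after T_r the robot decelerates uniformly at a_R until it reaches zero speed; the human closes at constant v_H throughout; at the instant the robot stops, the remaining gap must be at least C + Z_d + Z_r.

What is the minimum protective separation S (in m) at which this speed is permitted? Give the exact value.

braking lasts T_s = (8/5)/1 = 1.6000 s
robot in T_r: 1.6000·0.2500 = 0.4000 m
robot covers 1.6000·1.6000 − ½·1.0000·1.6000² = 1.2800 m while stopping
person approaches 1.0000·(0.2500+1.6000) = 1.8500 m
C+Z_d+Z_r = 0.0000+0.0800+0.0150 = 0.0950 m
S_min ≈ 0.4000+1.2800+1.8500+0.0950  ⇒  S_min = 29/8 m

S_min = 29/8 m = 3.6250 m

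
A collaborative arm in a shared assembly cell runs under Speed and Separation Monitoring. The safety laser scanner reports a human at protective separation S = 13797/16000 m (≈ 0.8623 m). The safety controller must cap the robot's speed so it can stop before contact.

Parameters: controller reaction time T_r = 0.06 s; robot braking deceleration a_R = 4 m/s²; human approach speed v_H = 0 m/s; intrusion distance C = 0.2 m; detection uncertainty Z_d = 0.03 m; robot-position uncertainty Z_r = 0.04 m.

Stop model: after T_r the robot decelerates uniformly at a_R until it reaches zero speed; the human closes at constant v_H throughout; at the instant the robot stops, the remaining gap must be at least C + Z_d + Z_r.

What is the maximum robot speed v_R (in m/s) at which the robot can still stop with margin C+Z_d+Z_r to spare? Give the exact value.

v_R_max = 39/20 m/s = 1.9500 m/s

quadratic (1/8)·v² + (3/50)·v + (-9477/16000) = 0
  disc = (3/50)² − 4·(1/8)·(-9477/16000) = 47961/160000 ; √disc = 219/400
  v_R = (−(3/50) + 219/400) / (2·(1/8)) = 39/20 m/s
check:
braking lasts T_s = (39/20)/4 = 0.4875 s
robot in T_r: 1.9500·0.0600 = 0.1170 m
robot covers 1.9500·0.4875 − ½·4.0000·0.4875² = 0.4753 m while stopping
human over T_r+T_s: 0.0000·(0.0600+0.4875) = 0.0000 m
C+Z_d+Z_r = 0.2000+0.0300+0.0400 = 0.2700 m
sum ≈ 0.1170+0.4753+0.0000+0.2700 ≈ 0.8623 m = S ✓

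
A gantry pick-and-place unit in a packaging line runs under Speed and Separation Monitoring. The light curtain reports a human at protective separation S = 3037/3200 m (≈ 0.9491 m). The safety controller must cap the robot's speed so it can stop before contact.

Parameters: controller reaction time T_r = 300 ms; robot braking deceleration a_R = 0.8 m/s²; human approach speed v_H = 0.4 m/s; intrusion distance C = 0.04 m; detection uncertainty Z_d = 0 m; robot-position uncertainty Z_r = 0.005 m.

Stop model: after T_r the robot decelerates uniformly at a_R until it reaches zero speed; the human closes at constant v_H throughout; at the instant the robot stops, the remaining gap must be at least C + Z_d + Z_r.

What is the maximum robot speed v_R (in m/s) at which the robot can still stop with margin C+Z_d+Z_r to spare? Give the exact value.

v_R_max = 13/20 m/s = 0.6500 m/s

at the boundary: (5/8)·v² + (4/5)·v + (-2509/3200) = 0
  disc = (4/5)² − 4·(5/8)·(-2509/3200) = 16641/6400 ; √disc = 129/80
  v_R = (−(4/5) + 129/80) / (2·(5/8)) = 13/20 m/s
check:
stop time T_s = (13/20)/(4/5) = 0.8125 s
reaction-phase robot travel = 0.6500·0.3000 = 0.1950 m
robot under decel: 0.6500²/(2·0.8000) = 0.2641 m
human over T_r+T_s: 0.4000·(0.3000+0.8125) = 0.4450 m
residual clearance needed = 0.0400+0.0000+0.0050 = 0.0450 m
sum ≈ 0.1950+0.2641+0.4450+0.0450 ≈ 0.9491 m = S ✓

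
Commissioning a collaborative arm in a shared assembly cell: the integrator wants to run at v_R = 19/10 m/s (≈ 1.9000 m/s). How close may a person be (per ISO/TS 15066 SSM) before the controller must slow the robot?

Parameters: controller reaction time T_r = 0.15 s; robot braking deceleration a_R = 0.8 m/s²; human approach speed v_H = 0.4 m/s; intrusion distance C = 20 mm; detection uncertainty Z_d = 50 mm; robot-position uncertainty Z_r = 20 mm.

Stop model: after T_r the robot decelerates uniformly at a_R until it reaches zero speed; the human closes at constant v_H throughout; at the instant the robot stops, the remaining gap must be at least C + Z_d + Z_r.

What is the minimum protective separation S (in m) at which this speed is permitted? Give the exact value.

S_min = 2913/800 m = 3.6412 m

stop time T_s = (19/10)/(4/5) = 2.3750 s
robot covers v_R·T_r = 1.9000·0.1500 = 0.2850 m before braking
braking distance = 1.9000²/(2·0.8000) = 2.2563 m
person approaches 0.4000·(0.1500+2.3750) = 1.0100 m
C+Z_d+Z_r = 0.0200+0.0500+0.0200 = 0.0900 m
S_min ≈ 0.2850+2.2563+1.0100+0.0900  ⇒  S_min = 2913/800 m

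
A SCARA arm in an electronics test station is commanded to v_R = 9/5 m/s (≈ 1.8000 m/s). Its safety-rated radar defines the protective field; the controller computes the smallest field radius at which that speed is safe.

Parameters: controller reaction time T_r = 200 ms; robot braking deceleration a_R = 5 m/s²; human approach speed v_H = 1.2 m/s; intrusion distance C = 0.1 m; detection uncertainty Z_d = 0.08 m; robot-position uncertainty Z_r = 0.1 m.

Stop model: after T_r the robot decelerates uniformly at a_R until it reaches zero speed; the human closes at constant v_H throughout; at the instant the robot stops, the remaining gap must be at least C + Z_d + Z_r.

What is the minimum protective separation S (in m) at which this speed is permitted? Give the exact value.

T_s = v_R/a_R = (9/5)/5 = 0.3600 s
reaction-phase robot travel = 1.8000·0.2000 = 0.3600 m
braking distance = 1.8000²/(2·5.0000) = 0.3240 m
person approaches 1.2000·(0.2000+0.3600) = 0.6720 m
C+Z_d+Z_r = 0.1000+0.0800+0.1000 = 0.2800 m
S_min ≈ 0.3600+0.3240+0.6720+0.2800  ⇒  S_min = 409/250 m

S_min = 409/250 m = 1.6360 m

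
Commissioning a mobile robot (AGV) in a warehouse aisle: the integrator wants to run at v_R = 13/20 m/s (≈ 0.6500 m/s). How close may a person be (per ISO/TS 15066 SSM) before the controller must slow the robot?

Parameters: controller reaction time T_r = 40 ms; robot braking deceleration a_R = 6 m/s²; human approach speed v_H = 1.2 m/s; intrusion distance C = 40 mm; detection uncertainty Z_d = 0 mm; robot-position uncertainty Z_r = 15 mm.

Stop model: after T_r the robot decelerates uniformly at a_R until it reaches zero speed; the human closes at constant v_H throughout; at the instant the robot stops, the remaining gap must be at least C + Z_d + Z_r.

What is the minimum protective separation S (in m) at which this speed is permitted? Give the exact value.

S_min = 7061/24000 m = 0.2942 m

stop time T_s = (13/20)/6 = 0.1083 s
reaction-phase robot travel = 0.6500·0.0400 = 0.0260 m
braking distance = 0.6500²/(2·6.0000) = 0.0352 m
human over T_r+T_s: 1.2000·(0.0400+0.1083) = 0.1780 m
C+Z_d+Z_r = 0.0400+0.0000+0.0150 = 0.0550 m
S_min ≈ 0.0260+0.0352+0.1780+0.0550  ⇒  S_min = 7061/24000 m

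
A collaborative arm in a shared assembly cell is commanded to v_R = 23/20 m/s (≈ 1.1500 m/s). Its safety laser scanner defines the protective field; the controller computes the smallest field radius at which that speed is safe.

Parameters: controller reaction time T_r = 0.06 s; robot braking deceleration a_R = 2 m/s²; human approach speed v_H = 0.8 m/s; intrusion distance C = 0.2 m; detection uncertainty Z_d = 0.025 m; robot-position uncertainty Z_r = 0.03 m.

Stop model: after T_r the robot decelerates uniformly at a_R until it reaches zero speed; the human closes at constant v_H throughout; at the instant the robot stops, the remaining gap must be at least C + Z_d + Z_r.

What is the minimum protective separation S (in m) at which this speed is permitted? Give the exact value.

T_s = v_R/a_R = (23/20)/2 = 0.5750 s
robot in T_r: 1.1500·0.0600 = 0.0690 m
robot covers 1.1500·0.5750 − ½·2.0000·0.5750² = 0.3306 m while stopping
person approaches 0.8000·(0.0600+0.5750) = 0.5080 m
C+Z_d+Z_r = 0.2000+0.0250+0.0300 = 0.2550 m
S_min ≈ 0.0690+0.3306+0.5080+0.2550  ⇒  S_min = 9301/8000 m

S_min = 9301/8000 m = 1.1626 m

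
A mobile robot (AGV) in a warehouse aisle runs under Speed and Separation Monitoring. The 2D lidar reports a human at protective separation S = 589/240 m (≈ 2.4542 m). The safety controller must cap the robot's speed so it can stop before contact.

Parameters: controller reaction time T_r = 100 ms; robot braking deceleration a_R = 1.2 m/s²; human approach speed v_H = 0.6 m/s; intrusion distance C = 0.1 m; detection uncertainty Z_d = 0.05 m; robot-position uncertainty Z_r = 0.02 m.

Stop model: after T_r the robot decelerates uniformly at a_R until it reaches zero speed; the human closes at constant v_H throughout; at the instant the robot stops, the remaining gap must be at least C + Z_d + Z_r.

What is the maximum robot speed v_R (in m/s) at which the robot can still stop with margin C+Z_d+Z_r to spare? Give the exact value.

v_R_max = 17/10 m/s = 1.7000 m/s

quadratic (5/12)·v² + (3/5)·v + (-2669/1200) = 0
  disc = (3/5)² − 4·(5/12)·(-2669/1200) = 14641/3600 ; √disc = 121/60
  v_R = (−(3/5) + 121/60) / (2·(5/12)) = 17/10 m/s
check:
stop time T_s = (17/10)/(6/5) = 1.4167 s
robot in T_r: 1.7000·0.1000 = 0.1700 m
robot under decel: 1.7000²/(2·1.2000) = 1.2042 m
human closes 0.6000·1.5167 = 0.9100 m
C+Z_d+Z_r = 0.1000+0.0500+0.0200 = 0.1700 m
sum ≈ 0.1700+1.2042+0.9100+0.1700 ≈ 2.4542 m = S ✓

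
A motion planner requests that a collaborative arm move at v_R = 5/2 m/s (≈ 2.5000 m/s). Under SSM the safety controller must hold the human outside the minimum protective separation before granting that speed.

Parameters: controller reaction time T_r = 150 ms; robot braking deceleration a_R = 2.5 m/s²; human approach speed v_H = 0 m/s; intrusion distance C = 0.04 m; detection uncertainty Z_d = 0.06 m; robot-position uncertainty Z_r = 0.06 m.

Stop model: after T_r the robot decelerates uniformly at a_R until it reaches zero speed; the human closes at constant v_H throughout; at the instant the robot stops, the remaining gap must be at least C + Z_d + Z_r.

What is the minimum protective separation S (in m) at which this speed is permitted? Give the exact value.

S_min = 357/200 m = 1.7850 m

braking lasts T_s = (5/2)/(5/2) = 1.0000 s
robot in T_r: 2.5000·0.1500 = 0.3750 m
robot covers 2.5000·1.0000 − ½·2.5000·1.0000² = 1.2500 m while stopping
human over T_r+T_s: 0.0000·(0.1500+1.0000) = 0.0000 m
residual clearance needed = 0.0400+0.0600+0.0600 = 0.1600 m
S_min ≈ 0.3750+1.2500+0.0000+0.1600  ⇒  S_min = 357/200 m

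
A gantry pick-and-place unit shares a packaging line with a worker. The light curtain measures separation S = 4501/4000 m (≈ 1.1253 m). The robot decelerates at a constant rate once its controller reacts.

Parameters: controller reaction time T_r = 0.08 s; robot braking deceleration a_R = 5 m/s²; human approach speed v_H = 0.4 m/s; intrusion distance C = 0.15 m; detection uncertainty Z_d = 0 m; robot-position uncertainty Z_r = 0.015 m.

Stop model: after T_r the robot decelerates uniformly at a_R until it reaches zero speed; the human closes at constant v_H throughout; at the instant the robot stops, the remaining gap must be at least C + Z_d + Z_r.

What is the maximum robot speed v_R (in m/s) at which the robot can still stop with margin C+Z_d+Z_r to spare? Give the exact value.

v_R_max = 47/20 m/s = 2.3500 m/s

at the boundary: (1/10)·v² + (4/25)·v + (-3713/4000) = 0
  disc = (4/25)² − 4·(1/10)·(-3713/4000) = 3969/10000 ; √disc = 63/100
  v_R = (−(4/25) + 63/100) / (2·(1/10)) = 47/20 m/s
check:
T_s = v_R/a_R = (47/20)/5 = 0.4700 s
robot covers v_R·T_r = 2.3500·0.0800 = 0.1880 m before braking
robot covers 2.3500·0.4700 − ½·5.0000·0.4700² = 0.5523 m while stopping
person approaches 0.4000·(0.0800+0.4700) = 0.2200 m
residual clearance needed = 0.1500+0.0000+0.0150 = 0.1650 m
sum ≈ 0.1880+0.5523+0.2200+0.1650 ≈ 1.1253 m = S ✓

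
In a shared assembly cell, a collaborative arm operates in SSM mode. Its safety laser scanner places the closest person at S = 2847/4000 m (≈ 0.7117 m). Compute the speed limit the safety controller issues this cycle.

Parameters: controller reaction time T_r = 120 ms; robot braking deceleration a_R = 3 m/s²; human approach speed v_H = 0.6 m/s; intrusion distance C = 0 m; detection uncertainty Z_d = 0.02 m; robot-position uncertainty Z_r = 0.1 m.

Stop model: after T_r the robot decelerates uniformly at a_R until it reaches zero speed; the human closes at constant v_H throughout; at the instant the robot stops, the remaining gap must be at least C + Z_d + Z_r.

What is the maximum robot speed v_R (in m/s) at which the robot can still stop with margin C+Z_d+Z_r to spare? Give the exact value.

at the boundary: (1/6)·v² + (8/25)·v + (-2079/4000) = 0
  disc = (8/25)² − 4·(1/6)·(-2079/4000) = 4489/10000 ; √disc = 67/100
  v_R = (−(8/25) + 67/100) / (2·(1/6)) = 21/20 m/s
check:
braking lasts T_s = (21/20)/3 = 0.3500 s
reaction-phase robot travel = 1.0500·0.1200 = 0.1260 m
robot under decel: 1.0500²/(2·3.0000) = 0.1837 m
human closes 0.6000·0.4700 = 0.2820 m
C+Z_d+Z_r = 0.0000+0.0200+0.1000 = 0.1200 m
sum ≈ 0.1260+0.1837+0.2820+0.1200 ≈ 0.7117 m = S ✓

v_R_max = 21/20 m/s = 1.0500 m/s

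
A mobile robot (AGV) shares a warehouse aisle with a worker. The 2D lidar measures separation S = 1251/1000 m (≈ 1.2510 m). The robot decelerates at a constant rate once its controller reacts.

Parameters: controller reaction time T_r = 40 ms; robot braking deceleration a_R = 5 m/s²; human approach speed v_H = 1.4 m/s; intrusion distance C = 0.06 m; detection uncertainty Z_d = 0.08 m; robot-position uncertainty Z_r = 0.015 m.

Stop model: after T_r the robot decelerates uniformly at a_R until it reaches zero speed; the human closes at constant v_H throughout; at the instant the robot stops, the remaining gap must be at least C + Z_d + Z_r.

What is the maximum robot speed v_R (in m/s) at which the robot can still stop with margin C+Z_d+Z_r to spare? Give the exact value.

at the boundary: (1/10)·v² + (8/25)·v + (-26/25) = 0
  disc = (8/25)² − 4·(1/10)·(-26/25) = 324/625 ; √disc = 18/25
  v_R = (−(8/25) + 18/25) / (2·(1/10)) = 2 m/s
check:
braking lasts T_s = 2/5 = 0.4000 s
robot covers v_R·T_r = 2.0000·0.0400 = 0.0800 m before braking
robot under decel: 2.0000²/(2·5.0000) = 0.4000 m
human over T_r+T_s: 1.4000·(0.0400+0.4000) = 0.6160 m
C+Z_d+Z_r = 0.0600+0.0800+0.0150 = 0.1550 m
sum ≈ 0.0800+0.4000+0.6160+0.1550 ≈ 1.2510 m = S ✓

v_R_max = 2 m/s = 2.0000 m/s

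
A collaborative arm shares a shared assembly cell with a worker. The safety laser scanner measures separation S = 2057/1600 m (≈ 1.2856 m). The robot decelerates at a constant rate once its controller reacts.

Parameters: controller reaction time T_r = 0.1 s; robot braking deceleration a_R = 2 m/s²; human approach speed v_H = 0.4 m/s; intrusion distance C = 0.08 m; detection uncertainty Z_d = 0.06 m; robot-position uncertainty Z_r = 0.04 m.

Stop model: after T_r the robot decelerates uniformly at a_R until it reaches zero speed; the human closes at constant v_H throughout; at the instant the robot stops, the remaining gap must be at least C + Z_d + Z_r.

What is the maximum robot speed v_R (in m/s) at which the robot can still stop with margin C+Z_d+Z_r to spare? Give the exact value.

v_R_max = 31/20 m/s = 1.5500 m/s

collect terms ⇒ (1/4)·v_R² + (3/10)·v_R + (-341/320) = 0
  disc = (3/10)² − 4·(1/4)·(-341/320) = 1849/1600 ; √disc = 43/40
  v_R = (−(3/10) + 43/40) / (2·(1/4)) = 31/20 m/s
check:
braking lasts T_s = (31/20)/2 = 0.7750 s
reaction-phase robot travel = 1.5500·0.1000 = 0.1550 m
robot covers 1.5500·0.7750 − ½·2.0000·0.7750² = 0.6006 m while stopping
person approaches 0.4000·(0.1000+0.7750) = 0.3500 m
margins: 0.0800+0.0600+0.0400 = 0.1800 m
sum ≈ 0.1550+0.6006+0.3500+0.1800 ≈ 1.2856 m = S ✓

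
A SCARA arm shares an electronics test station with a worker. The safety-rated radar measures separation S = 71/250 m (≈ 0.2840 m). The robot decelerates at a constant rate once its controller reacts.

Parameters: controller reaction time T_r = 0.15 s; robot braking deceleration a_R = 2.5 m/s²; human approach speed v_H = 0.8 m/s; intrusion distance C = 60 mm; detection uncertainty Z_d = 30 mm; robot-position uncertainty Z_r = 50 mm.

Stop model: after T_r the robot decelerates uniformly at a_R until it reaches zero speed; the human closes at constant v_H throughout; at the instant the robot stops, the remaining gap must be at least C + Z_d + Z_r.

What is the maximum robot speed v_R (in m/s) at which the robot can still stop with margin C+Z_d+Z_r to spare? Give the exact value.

v_R_max = 1/20 m/s = 0.0500 m/s

collect terms ⇒ (1/5)·v_R² + (47/100)·v_R + (-3/125) = 0
  disc = (47/100)² − 4·(1/5)·(-3/125) = 2401/10000 ; √disc = 49/100
  v_R = (−(47/100) + 49/100) / (2·(1/5)) = 1/20 m/s
check:
stop time T_s = (1/20)/(5/2) = 0.0200 s
reaction-phase robot travel = 0.0500·0.1500 = 0.0075 m
braking distance = 0.0500²/(2·2.5000) = 0.0005 m
person approaches 0.8000·(0.1500+0.0200) = 0.1360 m
C+Z_d+Z_r = 0.0600+0.0300+0.0500 = 0.1400 m
sum ≈ 0.0075+0.0005+0.1360+0.1400 ≈ 0.2840 m = S ✓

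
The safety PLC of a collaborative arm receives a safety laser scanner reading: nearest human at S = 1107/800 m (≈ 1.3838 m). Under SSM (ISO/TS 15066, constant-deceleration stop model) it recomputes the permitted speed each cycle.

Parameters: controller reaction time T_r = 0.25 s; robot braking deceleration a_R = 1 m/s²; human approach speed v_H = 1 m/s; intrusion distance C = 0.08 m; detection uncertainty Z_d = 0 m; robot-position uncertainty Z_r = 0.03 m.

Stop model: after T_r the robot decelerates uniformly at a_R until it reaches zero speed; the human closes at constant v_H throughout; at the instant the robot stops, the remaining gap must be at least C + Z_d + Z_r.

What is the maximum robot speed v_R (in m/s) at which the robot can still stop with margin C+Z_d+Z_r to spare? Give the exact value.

collect terms ⇒ (1/2)·v_R² + (5/4)·v_R + (-819/800) = 0
  disc = (5/4)² − 4·(1/2)·(-819/800) = 361/100 ; √disc = 19/10
  v_R = (−(5/4) + 19/10) / (2·(1/2)) = 13/20 m/s
check:
braking lasts T_s = (13/20)/1 = 0.6500 s
robot covers v_R·T_r = 0.6500·0.2500 = 0.1625 m before braking
robot under decel: 0.6500²/(2·1.0000) = 0.2112 m
human over T_r+T_s: 1.0000·(0.2500+0.6500) = 0.9000 m
C+Z_d+Z_r = 0.0800+0.0000+0.0300 = 0.1100 m
sum ≈ 0.1625+0.2112+0.9000+0.1100 ≈ 1.3838 m = S ✓

v_R_max = 13/20 m/s = 0.6500 m/s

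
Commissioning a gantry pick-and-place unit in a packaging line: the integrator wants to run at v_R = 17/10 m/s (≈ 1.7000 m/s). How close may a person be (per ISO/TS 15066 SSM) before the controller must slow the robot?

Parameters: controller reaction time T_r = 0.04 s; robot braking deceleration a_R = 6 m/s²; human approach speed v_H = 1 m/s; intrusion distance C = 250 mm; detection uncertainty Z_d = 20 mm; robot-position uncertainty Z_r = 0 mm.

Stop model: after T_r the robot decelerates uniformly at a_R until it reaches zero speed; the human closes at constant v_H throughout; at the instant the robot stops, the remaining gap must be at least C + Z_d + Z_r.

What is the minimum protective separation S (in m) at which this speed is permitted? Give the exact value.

S_min = 5413/6000 m = 0.9022 m

braking lasts T_s = (17/10)/6 = 0.2833 s
robot covers v_R·T_r = 1.7000·0.0400 = 0.0680 m before braking
braking distance = 1.7000²/(2·6.0000) = 0.2408 m
human over T_r+T_s: 1.0000·(0.0400+0.2833) = 0.3233 m
margins: 0.2500+0.0200+0.0000 = 0.2700 m
S_min ≈ 0.0680+0.2408+0.3233+0.2700  ⇒  S_min = 5413/6000 m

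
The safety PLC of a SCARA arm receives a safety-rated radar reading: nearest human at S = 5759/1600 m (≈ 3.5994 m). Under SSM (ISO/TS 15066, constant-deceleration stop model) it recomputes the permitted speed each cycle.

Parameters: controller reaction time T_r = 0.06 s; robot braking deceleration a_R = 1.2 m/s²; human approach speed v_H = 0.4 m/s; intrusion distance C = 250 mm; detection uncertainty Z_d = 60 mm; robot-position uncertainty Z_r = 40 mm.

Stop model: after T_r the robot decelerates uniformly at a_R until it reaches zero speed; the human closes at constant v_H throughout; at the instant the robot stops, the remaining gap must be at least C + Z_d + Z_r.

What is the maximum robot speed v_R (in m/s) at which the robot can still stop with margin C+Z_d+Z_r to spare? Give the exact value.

v_R_max = 47/20 m/s = 2.3500 m/s

quadratic (5/12)·v² + (59/150)·v + (-25803/8000) = 0
  disc = (59/150)² − 4·(5/12)·(-25803/8000) = 1990921/360000 ; √disc = 1411/600
  v_R = (−(59/150) + 1411/600) / (2·(5/12)) = 47/20 m/s
check:
T_s = v_R/a_R = (47/20)/(6/5) = 1.9583 s
robot in T_r: 2.3500·0.0600 = 0.1410 m
braking distance = 2.3500²/(2·1.2000) = 2.3010 m
human closes 0.4000·2.0183 = 0.8073 m
residual clearance needed = 0.2500+0.0600+0.0400 = 0.3500 m
sum ≈ 0.1410+2.3010+0.8073+0.3500 ≈ 3.5994 m = S ✓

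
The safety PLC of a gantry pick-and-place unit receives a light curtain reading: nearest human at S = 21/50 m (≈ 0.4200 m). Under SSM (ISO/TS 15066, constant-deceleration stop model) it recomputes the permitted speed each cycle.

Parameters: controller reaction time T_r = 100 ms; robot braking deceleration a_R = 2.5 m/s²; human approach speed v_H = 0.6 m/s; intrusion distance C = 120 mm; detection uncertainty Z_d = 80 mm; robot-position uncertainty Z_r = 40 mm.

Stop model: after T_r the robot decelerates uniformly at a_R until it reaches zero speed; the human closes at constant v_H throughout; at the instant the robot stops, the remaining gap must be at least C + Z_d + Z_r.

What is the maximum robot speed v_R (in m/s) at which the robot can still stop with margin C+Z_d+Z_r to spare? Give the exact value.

v_R_max = 3/10 m/s = 0.3000 m/s

collect terms ⇒ (1/5)·v_R² + (17/50)·v_R + (-3/25) = 0
  disc = (17/50)² − 4·(1/5)·(-3/25) = 529/2500 ; √disc = 23/50
  v_R = (−(17/50) + 23/50) / (2·(1/5)) = 3/10 m/s
check:
braking lasts T_s = (3/10)/(5/2) = 0.1200 s
robot covers v_R·T_r = 0.3000·0.1000 = 0.0300 m before braking
braking distance = 0.3000²/(2·2.5000) = 0.0180 m
human over T_r+T_s: 0.6000·(0.1000+0.1200) = 0.1320 m
C+Z_d+Z_r = 0.1200+0.0800+0.0400 = 0.2400 m
sum ≈ 0.0300+0.0180+0.1320+0.2400 ≈ 0.4200 m = S ✓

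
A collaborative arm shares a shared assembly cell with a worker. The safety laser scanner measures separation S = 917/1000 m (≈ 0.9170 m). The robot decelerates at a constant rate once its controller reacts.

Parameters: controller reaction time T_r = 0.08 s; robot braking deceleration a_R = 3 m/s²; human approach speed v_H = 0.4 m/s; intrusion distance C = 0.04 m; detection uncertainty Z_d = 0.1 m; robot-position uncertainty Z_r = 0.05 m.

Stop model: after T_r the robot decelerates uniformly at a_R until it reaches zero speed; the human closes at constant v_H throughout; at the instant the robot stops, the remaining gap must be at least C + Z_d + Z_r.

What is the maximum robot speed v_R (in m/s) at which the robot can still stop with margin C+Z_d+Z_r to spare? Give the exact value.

v_R_max = 3/2 m/s = 1.5000 m/s

quadratic (1/6)·v² + (16/75)·v + (-139/200) = 0
  disc = (16/75)² − 4·(1/6)·(-139/200) = 11449/22500 ; √disc = 107/150
  v_R = (−(16/75) + 107/150) / (2·(1/6)) = 3/2 m/s
check:
T_s = v_R/a_R = (3/2)/3 = 0.5000 s
reaction-phase robot travel = 1.5000·0.0800 = 0.1200 m
robot under decel: 1.5000²/(2·3.0000) = 0.3750 m
person approaches 0.4000·(0.0800+0.5000) = 0.2320 m
margins: 0.0400+0.1000+0.0500 = 0.1900 m
sum ≈ 0.1200+0.3750+0.2320+0.1900 ≈ 0.9170 m = S ✓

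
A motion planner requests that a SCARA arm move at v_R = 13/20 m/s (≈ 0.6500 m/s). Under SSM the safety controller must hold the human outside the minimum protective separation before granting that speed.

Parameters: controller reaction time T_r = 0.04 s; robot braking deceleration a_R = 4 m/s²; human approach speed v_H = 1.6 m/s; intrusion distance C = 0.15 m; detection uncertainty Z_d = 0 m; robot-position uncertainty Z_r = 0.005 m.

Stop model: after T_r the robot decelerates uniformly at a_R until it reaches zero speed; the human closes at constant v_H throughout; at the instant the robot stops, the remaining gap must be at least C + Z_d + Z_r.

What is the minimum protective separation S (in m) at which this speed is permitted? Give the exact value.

S_min = 357/640 m = 0.5578 m

T_s = v_R/a_R = (13/20)/4 = 0.1625 s
robot in T_r: 0.6500·0.0400 = 0.0260 m
braking distance = 0.6500²/(2·4.0000) = 0.0528 m
person approaches 1.6000·(0.0400+0.1625) = 0.3240 m
margins: 0.1500+0.0000+0.0050 = 0.1550 m
S_min ≈ 0.0260+0.0528+0.3240+0.1550  ⇒  S_min = 357/640 m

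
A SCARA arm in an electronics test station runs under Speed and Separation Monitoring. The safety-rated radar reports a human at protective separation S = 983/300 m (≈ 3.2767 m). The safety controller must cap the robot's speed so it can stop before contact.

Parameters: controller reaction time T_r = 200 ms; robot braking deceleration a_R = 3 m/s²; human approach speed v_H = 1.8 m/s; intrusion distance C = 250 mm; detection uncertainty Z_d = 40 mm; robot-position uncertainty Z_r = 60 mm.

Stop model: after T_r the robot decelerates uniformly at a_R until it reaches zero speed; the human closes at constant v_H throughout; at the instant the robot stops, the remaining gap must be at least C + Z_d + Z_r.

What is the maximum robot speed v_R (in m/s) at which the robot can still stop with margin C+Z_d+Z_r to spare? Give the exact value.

v_R_max = 11/5 m/s = 2.2000 m/s

at the boundary: (1/6)·v² + (4/5)·v + (-77/30) = 0
  disc = (4/5)² − 4·(1/6)·(-77/30) = 529/225 ; √disc = 23/15
  v_R = (−(4/5) + 23/15) / (2·(1/6)) = 11/5 m/s
check:
stop time T_s = (11/5)/3 = 0.7333 s
reaction-phase robot travel = 2.2000·0.2000 = 0.4400 m
robot covers 2.2000·0.7333 − ½·3.0000·0.7333² = 0.8067 m while stopping
human closes 1.8000·0.9333 = 1.6800 m
margins: 0.2500+0.0400+0.0600 = 0.3500 m
sum ≈ 0.4400+0.8067+1.6800+0.3500 ≈ 3.2767 m = S ✓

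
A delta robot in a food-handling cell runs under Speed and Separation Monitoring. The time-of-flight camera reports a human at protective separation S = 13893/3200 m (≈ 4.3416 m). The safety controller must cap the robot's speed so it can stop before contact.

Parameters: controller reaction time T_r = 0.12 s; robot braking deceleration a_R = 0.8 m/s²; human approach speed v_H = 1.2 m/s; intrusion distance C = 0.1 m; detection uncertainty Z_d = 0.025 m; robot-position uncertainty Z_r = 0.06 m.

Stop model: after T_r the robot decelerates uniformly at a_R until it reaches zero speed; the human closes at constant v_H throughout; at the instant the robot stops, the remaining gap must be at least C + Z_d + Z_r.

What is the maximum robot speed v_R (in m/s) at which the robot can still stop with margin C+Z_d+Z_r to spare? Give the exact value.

v_R_max = 31/20 m/s = 1.5500 m/s

collect terms ⇒ (5/8)·v_R² + (81/50)·v_R + (-64201/16000) = 0
  disc = (81/50)² − 4·(5/8)·(-64201/16000) = 2024929/160000 ; √disc = 1423/400
  v_R = (−(81/50) + 1423/400) / (2·(5/8)) = 31/20 m/s
check:
stop time T_s = (31/20)/(4/5) = 1.9375 s
reaction-phase robot travel = 1.5500·0.1200 = 0.1860 m
braking distance = 1.5500²/(2·0.8000) = 1.5016 m
human closes 1.2000·2.0575 = 2.4690 m
residual clearance needed = 0.1000+0.0250+0.0600 = 0.1850 m
sum ≈ 0.1860+1.5016+2.4690+0.1850 ≈ 4.3416 m = S ✓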